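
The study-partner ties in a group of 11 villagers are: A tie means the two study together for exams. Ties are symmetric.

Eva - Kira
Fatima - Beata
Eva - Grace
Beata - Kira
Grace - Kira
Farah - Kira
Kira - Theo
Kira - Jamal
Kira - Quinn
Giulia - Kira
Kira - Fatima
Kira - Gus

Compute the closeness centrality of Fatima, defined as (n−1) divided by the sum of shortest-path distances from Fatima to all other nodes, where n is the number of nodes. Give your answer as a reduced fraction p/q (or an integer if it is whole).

5/9

Distances from Fatima: Beata:1, Eva:2, Farah:2, Giulia:2, Grace:2, Gus:2, Jamal:2, Kira:1, Quinn:2, Theo:2. Sum = 18.
n = 11, so closeness = 10/18 = 5/9.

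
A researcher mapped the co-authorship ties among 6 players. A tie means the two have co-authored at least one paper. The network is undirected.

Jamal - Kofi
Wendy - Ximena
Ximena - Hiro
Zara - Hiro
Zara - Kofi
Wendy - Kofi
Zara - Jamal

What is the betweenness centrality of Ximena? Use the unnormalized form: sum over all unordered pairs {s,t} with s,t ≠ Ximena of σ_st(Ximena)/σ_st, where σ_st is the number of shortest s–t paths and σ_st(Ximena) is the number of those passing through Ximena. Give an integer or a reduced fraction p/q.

Pairs whose geodesics pass through Ximena — Hiro–Wendy: 1.
All other pairs contribute 0.
Summing the contributions gives betweenness(Ximena) = 1.

1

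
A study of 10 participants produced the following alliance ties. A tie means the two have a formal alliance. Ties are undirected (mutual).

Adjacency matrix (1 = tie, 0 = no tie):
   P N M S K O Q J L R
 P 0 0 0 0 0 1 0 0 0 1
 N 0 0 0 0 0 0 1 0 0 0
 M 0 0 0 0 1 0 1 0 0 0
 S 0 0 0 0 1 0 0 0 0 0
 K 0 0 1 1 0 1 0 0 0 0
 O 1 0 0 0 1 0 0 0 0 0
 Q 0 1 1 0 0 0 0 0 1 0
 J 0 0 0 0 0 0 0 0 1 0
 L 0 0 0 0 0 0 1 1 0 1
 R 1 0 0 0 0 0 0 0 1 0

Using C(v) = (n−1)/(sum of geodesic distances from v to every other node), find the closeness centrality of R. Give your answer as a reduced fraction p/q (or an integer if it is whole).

Distances from R: J:2, K:3, L:1, M:3, N:3, O:2, P:1, Q:2, S:4. Sum = 21.
n = 10, so closeness = 9/21 = 3/7.

3/7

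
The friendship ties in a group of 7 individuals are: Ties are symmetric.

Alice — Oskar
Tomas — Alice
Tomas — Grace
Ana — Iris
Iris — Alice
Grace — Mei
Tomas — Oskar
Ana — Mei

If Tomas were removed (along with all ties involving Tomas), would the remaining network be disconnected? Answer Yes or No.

Even without Tomas, every remaining node can still reach every other (the residual graph is connected), so Tomas is not a cut vertex.

No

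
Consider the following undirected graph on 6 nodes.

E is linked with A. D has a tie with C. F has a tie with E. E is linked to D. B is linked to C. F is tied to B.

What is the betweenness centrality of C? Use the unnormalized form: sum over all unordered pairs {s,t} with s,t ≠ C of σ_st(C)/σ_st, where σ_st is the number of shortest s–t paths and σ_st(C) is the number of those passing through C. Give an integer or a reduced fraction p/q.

1

Pairs whose geodesics pass through C — B–D: 1.
All other pairs contribute 0.
Summing the contributions gives betweenness(C) = 1.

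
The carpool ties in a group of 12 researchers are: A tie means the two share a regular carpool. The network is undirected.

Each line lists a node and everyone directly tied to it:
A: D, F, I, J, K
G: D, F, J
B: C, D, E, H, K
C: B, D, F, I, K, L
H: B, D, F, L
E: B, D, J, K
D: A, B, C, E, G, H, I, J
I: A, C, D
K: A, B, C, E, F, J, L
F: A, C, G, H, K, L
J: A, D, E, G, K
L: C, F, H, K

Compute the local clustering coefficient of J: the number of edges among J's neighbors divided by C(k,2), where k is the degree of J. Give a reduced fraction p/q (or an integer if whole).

1/2

J's neighbors: A, D, E, G, and K (k = 5).
Possible neighbor pairs: C(5,2) = 10. Edges among them: A–D, A–K, D–E, D–G, E–K → e = 5.
Clustering(J) = 5/10 = 1/2.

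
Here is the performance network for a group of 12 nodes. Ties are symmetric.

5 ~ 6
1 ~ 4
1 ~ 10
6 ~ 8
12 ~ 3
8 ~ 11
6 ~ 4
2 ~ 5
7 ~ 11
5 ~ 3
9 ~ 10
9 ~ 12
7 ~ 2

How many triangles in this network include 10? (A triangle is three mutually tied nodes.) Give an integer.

10's neighbors are 1 and 9, but none of them are tied to each other, so no triangle contains 10.

0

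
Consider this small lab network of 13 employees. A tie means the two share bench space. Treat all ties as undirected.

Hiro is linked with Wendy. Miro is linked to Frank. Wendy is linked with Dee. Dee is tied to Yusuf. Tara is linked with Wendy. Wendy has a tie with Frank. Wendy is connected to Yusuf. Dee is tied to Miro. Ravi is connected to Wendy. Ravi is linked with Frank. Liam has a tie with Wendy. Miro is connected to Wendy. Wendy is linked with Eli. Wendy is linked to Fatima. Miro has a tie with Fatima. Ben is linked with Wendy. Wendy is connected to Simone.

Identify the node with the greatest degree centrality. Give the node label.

Degrees — Ben:1, Dee:3, Eli:1, Fatima:2, Frank:3, Hiro:1, Liam:1, Miro:4, Ravi:2, Simone:1, Tara:1, Wendy:12, Yusuf:2.
The maximum is 12, attained only by Wendy.

Wendy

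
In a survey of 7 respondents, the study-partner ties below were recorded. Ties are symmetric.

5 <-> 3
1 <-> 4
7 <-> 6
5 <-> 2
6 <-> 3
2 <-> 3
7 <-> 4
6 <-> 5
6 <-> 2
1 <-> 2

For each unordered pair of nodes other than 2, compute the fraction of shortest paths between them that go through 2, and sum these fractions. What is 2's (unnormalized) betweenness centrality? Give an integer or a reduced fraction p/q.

Pairs whose geodesics pass through 2 — 4–5: 1/2; 4–3: 1/2; 1–5: 1; 1–6: 1; 1–3: 1.
All other pairs contribute 0.
Summing the contributions gives betweenness(2) = 4.

4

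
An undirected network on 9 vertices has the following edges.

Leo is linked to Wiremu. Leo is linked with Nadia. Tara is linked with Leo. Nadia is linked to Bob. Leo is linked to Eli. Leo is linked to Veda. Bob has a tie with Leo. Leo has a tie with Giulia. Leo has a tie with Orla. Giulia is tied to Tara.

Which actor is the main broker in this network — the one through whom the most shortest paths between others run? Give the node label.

Leo

Unnormalized betweenness of each node: Bob:0, Eli:0, Giulia:0, Leo:26, Nadia:0, Orla:0, Tara:0, Veda:0, Wiremu:0.
Leo has the largest value, 26, making it the main broker — the node through which the most shortest paths run.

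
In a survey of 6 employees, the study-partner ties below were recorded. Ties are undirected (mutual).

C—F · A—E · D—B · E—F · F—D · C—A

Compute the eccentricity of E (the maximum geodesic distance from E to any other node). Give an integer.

3

Distances from E: A:1, B:3, C:2, D:2, F:1.
The largest is 3 (to B), so the eccentricity of E is 3.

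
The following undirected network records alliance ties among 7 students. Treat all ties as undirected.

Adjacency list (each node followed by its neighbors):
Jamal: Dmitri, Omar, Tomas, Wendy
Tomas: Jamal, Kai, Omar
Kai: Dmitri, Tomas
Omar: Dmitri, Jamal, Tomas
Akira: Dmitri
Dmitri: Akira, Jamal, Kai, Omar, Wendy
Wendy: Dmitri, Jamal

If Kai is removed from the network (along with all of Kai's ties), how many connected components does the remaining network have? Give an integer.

Kai's neighbors (Dmitri and Tomas) remain reachable from one another through other ties, so the rest of the network stays in one piece.

1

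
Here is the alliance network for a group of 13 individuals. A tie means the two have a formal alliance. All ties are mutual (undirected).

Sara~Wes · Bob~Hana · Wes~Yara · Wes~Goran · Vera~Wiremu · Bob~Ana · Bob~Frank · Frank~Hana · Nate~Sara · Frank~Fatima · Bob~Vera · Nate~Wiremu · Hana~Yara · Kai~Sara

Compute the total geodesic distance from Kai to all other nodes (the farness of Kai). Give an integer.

Distances from Kai: Ana:6, Bob:5, Fatima:6, Frank:5, Goran:3, Hana:4, Nate:2, Sara:1, Vera:4, Wes:2, Wiremu:3, Yara:3.
Sum = 6 + 5 + 6 + 5 + 3 + 4 + 2 + 1 + 4 + 2 + 3 + 3 = 44.

44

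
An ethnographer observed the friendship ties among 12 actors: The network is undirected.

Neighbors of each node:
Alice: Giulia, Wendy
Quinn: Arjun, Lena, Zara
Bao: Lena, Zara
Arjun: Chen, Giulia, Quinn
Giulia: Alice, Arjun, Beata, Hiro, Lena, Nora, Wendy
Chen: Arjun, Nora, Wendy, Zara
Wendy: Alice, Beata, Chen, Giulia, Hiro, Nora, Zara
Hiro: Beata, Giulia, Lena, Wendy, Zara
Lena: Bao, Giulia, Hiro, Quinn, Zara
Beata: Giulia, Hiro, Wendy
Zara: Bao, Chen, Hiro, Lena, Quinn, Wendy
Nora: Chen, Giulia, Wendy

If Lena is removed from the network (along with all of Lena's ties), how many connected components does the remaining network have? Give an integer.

Lena's neighbors (Bao, Giulia, Hiro, Quinn, and Zara) remain reachable from one another through other ties, so the rest of the network stays in one piece.

1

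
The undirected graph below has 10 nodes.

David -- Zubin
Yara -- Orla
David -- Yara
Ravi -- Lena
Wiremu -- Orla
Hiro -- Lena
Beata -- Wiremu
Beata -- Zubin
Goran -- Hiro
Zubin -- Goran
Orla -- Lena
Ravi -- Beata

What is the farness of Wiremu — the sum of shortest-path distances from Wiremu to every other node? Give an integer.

Distances from Wiremu: Beata:1, David:3, Goran:3, Hiro:3, Lena:2, Orla:1, Ravi:2, Yara:2, Zubin:2.
Sum = 1 + 3 + 3 + 3 + 2 + 1 + 2 + 2 + 2 = 19.

19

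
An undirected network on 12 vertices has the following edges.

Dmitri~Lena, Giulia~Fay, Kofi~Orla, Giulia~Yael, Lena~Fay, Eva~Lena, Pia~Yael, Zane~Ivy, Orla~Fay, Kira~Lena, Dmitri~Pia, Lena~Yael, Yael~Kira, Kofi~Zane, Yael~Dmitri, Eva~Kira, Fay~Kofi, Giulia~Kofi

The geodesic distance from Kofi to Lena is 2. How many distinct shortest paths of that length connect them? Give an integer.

The shortest distance is 2, and the only length-2 path is Kofi–Fay–Lena. So there is exactly 1 shortest path.

1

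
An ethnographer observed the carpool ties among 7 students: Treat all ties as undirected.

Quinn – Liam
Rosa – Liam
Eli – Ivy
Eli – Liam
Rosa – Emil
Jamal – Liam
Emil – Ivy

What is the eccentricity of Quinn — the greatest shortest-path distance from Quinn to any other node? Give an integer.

3

Distances from Quinn: Eli:2, Emil:3, Ivy:3, Jamal:2, Liam:1, Rosa:2.
The largest is 3 (to Ivy and Emil), so the eccentricity of Quinn is 3.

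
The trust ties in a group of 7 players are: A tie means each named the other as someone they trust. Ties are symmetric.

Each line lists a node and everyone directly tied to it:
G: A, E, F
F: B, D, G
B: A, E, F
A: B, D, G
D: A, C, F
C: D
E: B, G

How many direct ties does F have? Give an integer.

3

F is directly tied to B, D, and G. That is 3 neighbors, so the degree of F is 3.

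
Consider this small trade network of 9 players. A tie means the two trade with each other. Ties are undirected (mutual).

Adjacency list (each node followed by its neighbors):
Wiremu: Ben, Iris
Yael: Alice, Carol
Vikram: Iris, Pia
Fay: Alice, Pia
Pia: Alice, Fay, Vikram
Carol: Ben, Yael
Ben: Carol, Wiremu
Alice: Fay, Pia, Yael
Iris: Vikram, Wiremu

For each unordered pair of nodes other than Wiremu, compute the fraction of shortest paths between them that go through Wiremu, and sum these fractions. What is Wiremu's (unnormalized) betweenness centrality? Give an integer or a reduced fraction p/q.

9/2

Pairs whose geodesics pass through Wiremu — Iris–Yael: 1/2; Iris–Carol: 1; Iris–Ben: 1; Vikram–Carol: 1/2; Vikram–Ben: 1; Pia–Ben: 1/2.
All other pairs contribute 0.
Summing the contributions gives betweenness(Wiremu) = 9/2.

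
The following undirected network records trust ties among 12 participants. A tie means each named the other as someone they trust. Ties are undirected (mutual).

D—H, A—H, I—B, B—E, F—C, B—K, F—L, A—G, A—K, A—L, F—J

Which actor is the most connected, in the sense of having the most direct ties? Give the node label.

A

Degrees — A:4, B:3, C:1, D:1, E:1, F:3, G:1, H:2, I:1, J:1, K:2, L:2.
The maximum is 4, attained only by A.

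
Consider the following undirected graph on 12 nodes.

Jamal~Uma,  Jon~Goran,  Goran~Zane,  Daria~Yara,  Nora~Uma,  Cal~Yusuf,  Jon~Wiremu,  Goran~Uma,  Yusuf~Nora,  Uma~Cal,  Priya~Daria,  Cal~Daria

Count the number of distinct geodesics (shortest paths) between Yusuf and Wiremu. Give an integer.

2

The shortest distance is 5. The length-5 paths are: Yusuf–Cal–Uma–Goran–Jon–Wiremu; Yusuf–Nora–Uma–Goran–Jon–Wiremu.
That gives 2 distinct shortest paths.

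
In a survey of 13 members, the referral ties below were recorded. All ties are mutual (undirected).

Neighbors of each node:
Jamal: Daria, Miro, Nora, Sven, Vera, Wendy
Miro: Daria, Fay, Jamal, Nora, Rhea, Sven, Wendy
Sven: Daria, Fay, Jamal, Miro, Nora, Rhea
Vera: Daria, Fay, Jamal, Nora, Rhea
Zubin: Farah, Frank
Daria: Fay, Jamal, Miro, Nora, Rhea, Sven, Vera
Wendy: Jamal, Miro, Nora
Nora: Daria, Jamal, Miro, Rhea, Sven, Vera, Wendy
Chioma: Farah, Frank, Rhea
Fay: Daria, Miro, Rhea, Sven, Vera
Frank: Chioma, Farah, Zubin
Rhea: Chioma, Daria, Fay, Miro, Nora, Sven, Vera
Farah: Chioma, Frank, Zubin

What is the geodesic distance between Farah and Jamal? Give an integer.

One shortest route is Farah – Chioma – Rhea – Sven – Jamal, which uses 4 edges, and at distance 3 from Farah we only reach {Daria, Fay, Miro, Nora, Sven, Vera}, which does not include Jamal. So d(Farah,Jamal) = 4.

4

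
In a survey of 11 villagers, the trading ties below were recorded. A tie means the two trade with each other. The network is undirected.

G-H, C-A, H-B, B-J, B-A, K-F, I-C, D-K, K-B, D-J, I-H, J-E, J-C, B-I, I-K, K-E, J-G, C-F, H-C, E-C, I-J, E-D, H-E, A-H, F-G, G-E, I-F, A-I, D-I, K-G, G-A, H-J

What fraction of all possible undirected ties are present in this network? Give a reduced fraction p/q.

32/55

There are 32 edges and 11 nodes, so the maximum possible is C(11,2) = 55.
Density = 32/55.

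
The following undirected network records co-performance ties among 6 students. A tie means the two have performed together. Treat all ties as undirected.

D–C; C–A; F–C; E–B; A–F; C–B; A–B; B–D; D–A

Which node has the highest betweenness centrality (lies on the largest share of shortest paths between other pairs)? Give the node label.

B

Unnormalized betweenness of each node: A:3/2, B:4, C:3/2, D:0, E:0, F:0.
B has the largest value, 4, making it the main broker — the node through which the most shortest paths run.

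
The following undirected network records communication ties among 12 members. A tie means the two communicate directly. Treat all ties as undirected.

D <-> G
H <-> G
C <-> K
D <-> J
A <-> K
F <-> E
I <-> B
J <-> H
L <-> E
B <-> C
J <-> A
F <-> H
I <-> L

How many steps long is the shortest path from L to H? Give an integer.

3

One shortest route is L – E – F – H, which uses 3 edges, and at distance 2 from L we only reach {B, F}, which does not include H. So d(L,H) = 3.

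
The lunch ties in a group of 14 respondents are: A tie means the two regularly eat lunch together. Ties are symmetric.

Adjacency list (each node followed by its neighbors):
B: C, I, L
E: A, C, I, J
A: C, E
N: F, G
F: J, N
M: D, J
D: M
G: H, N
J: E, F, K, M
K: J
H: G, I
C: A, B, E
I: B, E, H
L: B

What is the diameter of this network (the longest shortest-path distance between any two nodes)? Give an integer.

Eccentricity of each node (its greatest distance to any other): A:4, B:5, C:4, D:6, E:3, F:5, G:5, H:5, I:4, J:4, K:5, L:6, M:5, N:5.
The maximum eccentricity is 6, realized for instance by the pair D–L via D – M – J – E – C – B – L. So the diameter is 6.

6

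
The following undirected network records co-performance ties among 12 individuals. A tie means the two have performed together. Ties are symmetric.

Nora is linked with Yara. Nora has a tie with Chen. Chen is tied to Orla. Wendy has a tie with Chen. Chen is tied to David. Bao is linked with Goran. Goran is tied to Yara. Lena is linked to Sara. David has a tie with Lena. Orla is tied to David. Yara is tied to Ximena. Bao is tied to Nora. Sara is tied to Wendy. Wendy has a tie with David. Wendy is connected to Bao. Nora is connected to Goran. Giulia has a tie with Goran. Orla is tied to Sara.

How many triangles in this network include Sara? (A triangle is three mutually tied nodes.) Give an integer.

0

Sara's neighbors are Lena, Orla, and Wendy, but none of them are tied to each other, so no triangle contains Sara.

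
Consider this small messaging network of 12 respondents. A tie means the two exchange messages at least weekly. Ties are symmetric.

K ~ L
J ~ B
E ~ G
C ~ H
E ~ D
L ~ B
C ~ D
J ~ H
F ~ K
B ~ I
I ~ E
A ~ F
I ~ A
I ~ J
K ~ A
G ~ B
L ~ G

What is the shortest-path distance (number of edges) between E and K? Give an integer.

One shortest route is E – I – A – K, which uses 3 edges, and at distance 2 from E we only reach {A, B, C, J, L}, which does not include K. So d(E,K) = 3.

3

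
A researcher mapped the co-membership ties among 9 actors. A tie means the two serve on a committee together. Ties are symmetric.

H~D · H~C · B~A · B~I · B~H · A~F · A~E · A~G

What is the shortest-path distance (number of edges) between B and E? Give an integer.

One shortest route is B – A – E, which uses 2 edges, and B and E are not directly tied, so nothing shorter exists. So d(B,E) = 2.

2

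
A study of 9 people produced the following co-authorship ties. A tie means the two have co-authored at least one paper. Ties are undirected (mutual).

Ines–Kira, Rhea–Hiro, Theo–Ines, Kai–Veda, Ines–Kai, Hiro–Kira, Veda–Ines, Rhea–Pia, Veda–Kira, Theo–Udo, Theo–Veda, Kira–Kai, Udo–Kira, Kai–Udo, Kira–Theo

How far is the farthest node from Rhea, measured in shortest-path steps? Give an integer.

3

Distances from Rhea: Hiro:1, Ines:3, Kai:3, Kira:2, Pia:1, Theo:3, Udo:3, Veda:3.
The largest is 3 (to Ines, Udo, Theo, Veda, and Kai), so the eccentricity of Rhea is 3.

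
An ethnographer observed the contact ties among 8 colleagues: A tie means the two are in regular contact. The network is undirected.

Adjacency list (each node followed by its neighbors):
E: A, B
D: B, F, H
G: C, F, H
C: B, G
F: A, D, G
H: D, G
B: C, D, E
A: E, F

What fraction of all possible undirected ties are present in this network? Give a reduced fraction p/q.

5/14

There are 10 edges and 8 nodes, so the maximum possible is C(8,2) = 28.
Density = 10/28 = 5/14.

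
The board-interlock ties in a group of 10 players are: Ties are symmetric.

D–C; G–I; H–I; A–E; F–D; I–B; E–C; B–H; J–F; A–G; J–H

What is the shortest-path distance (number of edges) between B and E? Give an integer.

4

One shortest route is B – I – G – A – E, which uses 4 edges, and at distance 3 from B we only reach {A, F}, which does not include E. So d(B,E) = 4.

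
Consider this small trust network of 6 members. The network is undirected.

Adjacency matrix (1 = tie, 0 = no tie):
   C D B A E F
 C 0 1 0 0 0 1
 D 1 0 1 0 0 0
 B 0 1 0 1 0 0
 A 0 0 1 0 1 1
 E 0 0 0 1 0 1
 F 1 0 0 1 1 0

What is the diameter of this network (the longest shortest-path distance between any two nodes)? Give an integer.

3

Eccentricity of each node (its greatest distance to any other): A:2, B:2, C:2, D:3, E:3, F:2.
The maximum eccentricity is 3, realized for instance by the pair D–E via D – B – A – E. So the diameter is 3.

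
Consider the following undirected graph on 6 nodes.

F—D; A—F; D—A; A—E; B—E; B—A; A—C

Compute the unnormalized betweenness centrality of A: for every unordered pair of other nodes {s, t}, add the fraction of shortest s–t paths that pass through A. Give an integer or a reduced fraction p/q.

8

Pairs whose geodesics pass through A — C–E: 1; C–B: 1; C–F: 1; C–D: 1; E–F: 1; E–D: 1; B–F: 1; B–D: 1.
All other pairs contribute 0.
Summing the contributions gives betweenness(A) = 8.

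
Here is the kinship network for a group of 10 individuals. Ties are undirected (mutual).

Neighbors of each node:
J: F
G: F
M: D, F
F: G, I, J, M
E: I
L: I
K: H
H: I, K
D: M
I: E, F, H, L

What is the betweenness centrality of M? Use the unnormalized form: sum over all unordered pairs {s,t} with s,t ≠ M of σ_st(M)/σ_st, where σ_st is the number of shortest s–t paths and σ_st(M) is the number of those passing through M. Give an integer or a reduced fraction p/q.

8

Pairs whose geodesics pass through M — E–D: 1; F–D: 1; I–D: 1; D–L: 1; D–J: 1; D–K: 1; D–H: 1; D–G: 1.
All other pairs contribute 0.
Summing the contributions gives betweenness(M) = 8.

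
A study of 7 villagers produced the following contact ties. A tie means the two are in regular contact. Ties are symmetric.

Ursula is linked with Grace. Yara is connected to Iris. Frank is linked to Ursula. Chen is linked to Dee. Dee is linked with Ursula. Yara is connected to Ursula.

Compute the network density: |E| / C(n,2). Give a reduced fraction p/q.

There are 6 edges and 7 nodes, so the maximum possible is C(7,2) = 21.
Density = 6/21 = 2/7.

2/7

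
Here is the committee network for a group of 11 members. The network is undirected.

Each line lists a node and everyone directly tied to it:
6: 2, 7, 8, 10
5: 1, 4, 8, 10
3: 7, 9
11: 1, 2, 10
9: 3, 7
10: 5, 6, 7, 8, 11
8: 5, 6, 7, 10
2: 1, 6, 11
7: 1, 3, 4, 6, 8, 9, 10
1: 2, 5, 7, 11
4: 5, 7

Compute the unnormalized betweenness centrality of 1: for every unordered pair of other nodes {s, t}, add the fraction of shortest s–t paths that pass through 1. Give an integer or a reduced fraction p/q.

77/12

Pairs whose geodesics pass through 1 — 2–7: 1/2; 2–5: 1; 2–9: 1/2; 2–3: 1/2; 2–4: 2/3; 7–5: 1/4; 7–11: 1/2; 5–9: 1/4; 5–11: 1/2; 5–3: 1/4; 9–11: 1/2; 11–3: 1/2; 11–4: 2/4.
All other pairs contribute 0.
Summing the contributions gives betweenness(1) = 77/12.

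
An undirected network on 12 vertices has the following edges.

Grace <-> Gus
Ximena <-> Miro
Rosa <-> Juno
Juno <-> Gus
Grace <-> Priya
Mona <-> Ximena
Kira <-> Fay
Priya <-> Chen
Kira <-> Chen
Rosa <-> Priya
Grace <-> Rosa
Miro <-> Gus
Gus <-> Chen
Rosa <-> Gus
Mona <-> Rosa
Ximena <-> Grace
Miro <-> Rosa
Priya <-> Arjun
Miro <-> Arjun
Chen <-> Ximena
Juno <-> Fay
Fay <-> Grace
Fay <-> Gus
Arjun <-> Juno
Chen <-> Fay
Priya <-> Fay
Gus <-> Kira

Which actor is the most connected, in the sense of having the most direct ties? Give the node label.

Gus

Degrees — Arjun:3, Chen:5, Fay:6, Grace:5, Gus:7, Juno:4, Kira:3, Miro:4, Mona:2, Priya:5, Rosa:6, Ximena:4.
The maximum is 7, attained only by Gus.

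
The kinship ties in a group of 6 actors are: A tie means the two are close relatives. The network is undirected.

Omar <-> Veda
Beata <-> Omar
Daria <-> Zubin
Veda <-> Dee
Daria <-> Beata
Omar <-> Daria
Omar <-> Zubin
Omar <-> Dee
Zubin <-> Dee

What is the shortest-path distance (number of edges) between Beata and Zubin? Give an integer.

2

One shortest route is Beata – Omar – Zubin, which uses 2 edges, and Beata and Zubin are not directly tied, so nothing shorter exists. So d(Beata,Zubin) = 2.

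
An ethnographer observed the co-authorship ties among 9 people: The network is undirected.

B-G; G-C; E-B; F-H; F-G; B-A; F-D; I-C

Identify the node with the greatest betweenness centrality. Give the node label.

G

Unnormalized betweenness of each node: A:0, B:13, C:7, D:0, E:0, F:13, G:21, H:0, I:0.
G has the largest value, 21, making it the main broker — the node through which the most shortest paths run.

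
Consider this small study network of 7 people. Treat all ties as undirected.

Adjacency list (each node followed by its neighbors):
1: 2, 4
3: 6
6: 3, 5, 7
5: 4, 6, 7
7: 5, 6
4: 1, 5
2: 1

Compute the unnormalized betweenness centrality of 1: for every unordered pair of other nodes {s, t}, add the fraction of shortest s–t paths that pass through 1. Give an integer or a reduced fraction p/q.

5

Pairs whose geodesics pass through 1 — 6–2: 1; 3–2: 1; 4–2: 1; 5–2: 1; 7–2: 1.
All other pairs contribute 0.
Summing the contributions gives betweenness(1) = 5.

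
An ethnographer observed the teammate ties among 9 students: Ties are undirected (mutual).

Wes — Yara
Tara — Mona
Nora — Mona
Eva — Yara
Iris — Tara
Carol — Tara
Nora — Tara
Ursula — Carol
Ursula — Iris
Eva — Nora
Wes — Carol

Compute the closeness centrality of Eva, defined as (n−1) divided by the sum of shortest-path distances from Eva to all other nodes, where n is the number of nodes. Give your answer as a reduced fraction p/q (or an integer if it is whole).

Distances from Eva: Carol:3, Iris:3, Mona:2, Nora:1, Tara:2, Ursula:4, Wes:2, Yara:1. Sum = 18.
n = 9, so closeness = 8/18 = 4/9.

4/9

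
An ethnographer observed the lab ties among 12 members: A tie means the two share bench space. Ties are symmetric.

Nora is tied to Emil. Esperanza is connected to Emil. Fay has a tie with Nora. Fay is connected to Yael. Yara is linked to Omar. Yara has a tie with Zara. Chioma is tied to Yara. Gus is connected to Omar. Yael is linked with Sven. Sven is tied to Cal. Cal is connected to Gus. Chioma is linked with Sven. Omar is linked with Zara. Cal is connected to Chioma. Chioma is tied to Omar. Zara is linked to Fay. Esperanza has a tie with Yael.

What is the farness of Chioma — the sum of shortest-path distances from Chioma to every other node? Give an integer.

Distances from Chioma: Cal:1, Emil:4, Esperanza:3, Fay:3, Gus:2, Nora:4, Omar:1, Sven:1, Yael:2, Yara:1, Zara:2.
Sum = 1 + 4 + 3 + 3 + 2 + 4 + 1 + 1 + 2 + 1 + 2 = 24.

24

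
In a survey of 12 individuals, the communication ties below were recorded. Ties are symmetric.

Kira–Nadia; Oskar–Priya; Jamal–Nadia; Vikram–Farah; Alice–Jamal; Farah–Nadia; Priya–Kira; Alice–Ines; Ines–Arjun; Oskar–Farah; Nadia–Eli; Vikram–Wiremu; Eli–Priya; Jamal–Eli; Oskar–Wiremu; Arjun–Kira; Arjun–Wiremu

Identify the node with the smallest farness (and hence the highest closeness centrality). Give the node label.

Nadia

Farness (sum of distances to all others) for each node — Alice:28, Arjun:22, Eli:23, Farah:23, Ines:27, Jamal:24, Kira:21, Nadia:20, Oskar:23, Priya:22, Vikram:27, Wiremu:24.
The smallest farness is 20, for Nadia, so Nadia has the highest closeness.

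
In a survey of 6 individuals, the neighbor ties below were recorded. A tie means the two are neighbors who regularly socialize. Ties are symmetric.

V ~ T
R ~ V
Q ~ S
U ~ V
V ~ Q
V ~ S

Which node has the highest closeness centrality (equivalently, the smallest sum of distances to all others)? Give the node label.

Farness (sum of distances to all others) for each node — Q:8, R:9, S:8, T:9, U:9, V:5.
The smallest farness is 5, for V, so V has the highest closeness.

V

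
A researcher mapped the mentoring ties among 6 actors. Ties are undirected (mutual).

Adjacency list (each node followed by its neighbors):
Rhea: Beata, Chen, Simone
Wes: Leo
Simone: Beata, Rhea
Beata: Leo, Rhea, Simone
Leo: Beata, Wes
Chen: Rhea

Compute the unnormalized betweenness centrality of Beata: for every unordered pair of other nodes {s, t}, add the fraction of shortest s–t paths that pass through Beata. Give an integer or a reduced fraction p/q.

Pairs whose geodesics pass through Beata — Wes–Rhea: 1; Wes–Simone: 1; Wes–Chen: 1; Leo–Rhea: 1; Leo–Simone: 1; Leo–Chen: 1.
All other pairs contribute 0.
Summing the contributions gives betweenness(Beata) = 6.

6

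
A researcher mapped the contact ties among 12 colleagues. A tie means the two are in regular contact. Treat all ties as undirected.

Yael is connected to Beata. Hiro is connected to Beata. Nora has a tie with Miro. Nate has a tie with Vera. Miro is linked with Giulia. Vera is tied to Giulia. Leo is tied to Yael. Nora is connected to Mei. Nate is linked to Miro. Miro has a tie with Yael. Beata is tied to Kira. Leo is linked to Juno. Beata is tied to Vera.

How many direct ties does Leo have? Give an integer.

2

Leo is directly tied to Juno and Yael. That is 2 neighbors, so the degree of Leo is 2.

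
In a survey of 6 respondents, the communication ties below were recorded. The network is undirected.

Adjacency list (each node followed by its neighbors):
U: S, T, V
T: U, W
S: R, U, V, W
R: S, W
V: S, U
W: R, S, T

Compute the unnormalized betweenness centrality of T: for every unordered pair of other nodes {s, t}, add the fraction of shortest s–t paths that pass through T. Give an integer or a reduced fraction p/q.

1/2

Pairs whose geodesics pass through T — U–W: 1/2.
All other pairs contribute 0.
Summing the contributions gives betweenness(T) = 1/2.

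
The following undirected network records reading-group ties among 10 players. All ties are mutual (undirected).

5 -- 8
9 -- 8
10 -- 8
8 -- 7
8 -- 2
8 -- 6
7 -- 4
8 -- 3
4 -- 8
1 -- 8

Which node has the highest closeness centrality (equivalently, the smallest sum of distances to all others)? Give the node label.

Farness (sum of distances to all others) for each node — 1:17, 2:17, 3:17, 4:16, 5:17, 6:17, 7:16, 8:9, 9:17, 10:17.
The smallest farness is 9, for 8, so 8 has the highest closeness.

8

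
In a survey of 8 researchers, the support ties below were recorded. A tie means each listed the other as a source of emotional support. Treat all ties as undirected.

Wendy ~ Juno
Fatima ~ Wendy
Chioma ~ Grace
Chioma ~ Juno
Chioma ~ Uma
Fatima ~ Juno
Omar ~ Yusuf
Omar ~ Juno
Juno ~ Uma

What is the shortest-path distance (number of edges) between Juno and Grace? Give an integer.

2

One shortest route is Juno – Chioma – Grace, which uses 2 edges, and Juno and Grace are not directly tied, so nothing shorter exists. So d(Juno,Grace) = 2.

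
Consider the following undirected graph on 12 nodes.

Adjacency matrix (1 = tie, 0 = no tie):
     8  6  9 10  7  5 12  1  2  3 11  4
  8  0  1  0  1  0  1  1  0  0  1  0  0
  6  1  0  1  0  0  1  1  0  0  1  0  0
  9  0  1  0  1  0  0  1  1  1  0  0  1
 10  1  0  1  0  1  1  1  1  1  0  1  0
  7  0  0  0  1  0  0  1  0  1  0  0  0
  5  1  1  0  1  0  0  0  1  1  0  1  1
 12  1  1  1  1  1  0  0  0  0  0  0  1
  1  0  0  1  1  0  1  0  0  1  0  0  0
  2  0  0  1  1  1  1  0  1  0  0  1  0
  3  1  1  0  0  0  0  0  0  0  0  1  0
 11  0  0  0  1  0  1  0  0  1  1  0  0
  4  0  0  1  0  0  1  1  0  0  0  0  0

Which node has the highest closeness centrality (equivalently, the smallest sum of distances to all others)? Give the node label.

Farness (sum of distances to all others) for each node — 1:19, 2:16, 3:22, 4:20, 5:15, 6:17, 7:20, 8:17, 9:16, 10:14, 11:18, 12:16.
The smallest farness is 14, for 10, so 10 has the highest closeness.

10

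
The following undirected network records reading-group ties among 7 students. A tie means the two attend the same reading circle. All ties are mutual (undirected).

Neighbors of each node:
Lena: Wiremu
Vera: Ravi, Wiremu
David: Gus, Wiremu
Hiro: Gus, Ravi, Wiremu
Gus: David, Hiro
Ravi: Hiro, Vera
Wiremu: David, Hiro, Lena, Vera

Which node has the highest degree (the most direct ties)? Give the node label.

Degrees — David:2, Gus:2, Hiro:3, Lena:1, Ravi:2, Vera:2, Wiremu:4.
The maximum is 4, attained only by Wiremu.

Wiremu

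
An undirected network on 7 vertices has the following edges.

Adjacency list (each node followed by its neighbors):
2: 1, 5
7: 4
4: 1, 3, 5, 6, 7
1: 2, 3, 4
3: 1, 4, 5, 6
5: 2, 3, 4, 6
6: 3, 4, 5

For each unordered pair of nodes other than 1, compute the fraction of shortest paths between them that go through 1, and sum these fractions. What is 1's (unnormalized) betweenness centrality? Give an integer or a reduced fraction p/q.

3/2

Pairs whose geodesics pass through 1 — 2–7: 1/2; 2–4: 1/2; 2–3: 1/2.
All other pairs contribute 0.
Summing the contributions gives betweenness(1) = 3/2.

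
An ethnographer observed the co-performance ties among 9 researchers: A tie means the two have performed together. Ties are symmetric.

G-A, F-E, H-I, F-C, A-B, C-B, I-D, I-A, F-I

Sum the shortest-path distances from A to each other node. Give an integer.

Distances from A: B:1, C:2, D:2, E:3, F:2, G:1, H:2, I:1.
Sum = 1 + 2 + 2 + 3 + 2 + 1 + 2 + 1 = 14.

14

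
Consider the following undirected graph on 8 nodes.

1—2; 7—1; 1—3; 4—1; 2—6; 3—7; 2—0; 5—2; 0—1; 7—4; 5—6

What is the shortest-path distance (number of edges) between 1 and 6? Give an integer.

One shortest route is 1 – 2 – 6, which uses 2 edges, and 1 and 6 are not directly tied, so nothing shorter exists. So d(1,6) = 2.

2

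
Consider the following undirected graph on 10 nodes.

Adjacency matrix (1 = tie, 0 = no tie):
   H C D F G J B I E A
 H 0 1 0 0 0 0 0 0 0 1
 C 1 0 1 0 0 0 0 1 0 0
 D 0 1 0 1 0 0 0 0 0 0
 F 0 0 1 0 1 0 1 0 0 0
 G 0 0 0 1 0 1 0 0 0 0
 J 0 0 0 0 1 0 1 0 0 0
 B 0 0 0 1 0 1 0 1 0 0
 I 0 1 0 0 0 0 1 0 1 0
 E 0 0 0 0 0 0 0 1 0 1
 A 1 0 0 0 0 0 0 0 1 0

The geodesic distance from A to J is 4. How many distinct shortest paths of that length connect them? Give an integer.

1

The shortest distance is 4, and the only length-4 path is A–E–I–B–J. So there is exactly 1 shortest path.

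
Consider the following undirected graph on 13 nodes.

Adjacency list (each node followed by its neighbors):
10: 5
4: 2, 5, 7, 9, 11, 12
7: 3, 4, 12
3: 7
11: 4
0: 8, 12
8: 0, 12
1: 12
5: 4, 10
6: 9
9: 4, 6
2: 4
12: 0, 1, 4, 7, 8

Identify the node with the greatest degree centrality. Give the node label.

4

Degrees — 0:2, 1:1, 2:1, 3:1, 4:6, 5:2, 6:1, 7:3, 8:2, 9:2, 10:1, 11:1, 12:5.
The maximum is 6, attained only by 4.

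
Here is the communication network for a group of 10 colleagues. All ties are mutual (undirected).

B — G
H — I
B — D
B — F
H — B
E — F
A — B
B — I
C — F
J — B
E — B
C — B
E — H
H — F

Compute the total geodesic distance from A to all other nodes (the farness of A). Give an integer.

17

Distances from A: B:1, C:2, D:2, E:2, F:2, G:2, H:2, I:2, J:2.
Sum = 1 + 2 + 2 + 2 + 2 + 2 + 2 + 2 + 2 = 17.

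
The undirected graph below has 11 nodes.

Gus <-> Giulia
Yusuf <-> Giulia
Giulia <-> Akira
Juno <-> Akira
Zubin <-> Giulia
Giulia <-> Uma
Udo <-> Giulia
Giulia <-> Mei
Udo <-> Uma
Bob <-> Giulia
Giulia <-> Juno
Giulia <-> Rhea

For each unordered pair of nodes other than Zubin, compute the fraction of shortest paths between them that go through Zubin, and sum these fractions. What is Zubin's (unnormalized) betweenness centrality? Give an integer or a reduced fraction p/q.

0

No shortest path between any pair of other nodes passes through Zubin.
Summing the contributions gives betweenness(Zubin) = 0.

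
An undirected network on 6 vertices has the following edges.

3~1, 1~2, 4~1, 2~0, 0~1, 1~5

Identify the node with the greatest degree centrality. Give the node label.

Degrees — 0:2, 1:5, 2:2, 3:1, 4:1, 5:1.
The maximum is 5, attained only by 1.

1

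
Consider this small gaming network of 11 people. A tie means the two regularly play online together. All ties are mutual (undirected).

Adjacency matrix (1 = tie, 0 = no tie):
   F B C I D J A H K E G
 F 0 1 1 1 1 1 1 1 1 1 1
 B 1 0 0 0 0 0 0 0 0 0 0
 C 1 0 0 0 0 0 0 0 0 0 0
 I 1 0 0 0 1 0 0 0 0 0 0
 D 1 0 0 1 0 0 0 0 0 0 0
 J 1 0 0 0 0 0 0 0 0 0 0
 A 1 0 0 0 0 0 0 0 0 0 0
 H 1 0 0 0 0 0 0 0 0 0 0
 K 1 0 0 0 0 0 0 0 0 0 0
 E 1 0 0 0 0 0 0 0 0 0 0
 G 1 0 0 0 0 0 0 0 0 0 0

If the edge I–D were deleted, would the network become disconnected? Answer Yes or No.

No

Even without that edge, I still reaches D via I – F – D, so the network stays connected. Not a bridge.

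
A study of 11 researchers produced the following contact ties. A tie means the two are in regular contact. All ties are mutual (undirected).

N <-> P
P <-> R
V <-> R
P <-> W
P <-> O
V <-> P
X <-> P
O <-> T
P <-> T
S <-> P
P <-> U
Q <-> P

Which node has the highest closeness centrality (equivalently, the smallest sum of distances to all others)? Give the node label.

P

Farness (sum of distances to all others) for each node — N:19, O:18, P:10, Q:19, R:18, S:19, T:18, U:19, V:18, W:19, X:19.
The smallest farness is 10, for P, so P has the highest closeness.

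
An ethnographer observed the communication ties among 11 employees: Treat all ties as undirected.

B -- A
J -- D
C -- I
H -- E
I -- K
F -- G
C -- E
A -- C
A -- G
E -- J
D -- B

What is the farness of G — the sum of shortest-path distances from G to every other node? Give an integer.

27

Distances from G: A:1, B:2, C:2, D:3, E:3, F:1, H:4, I:3, J:4, K:4.
Sum = 1 + 2 + 2 + 3 + 3 + 1 + 4 + 3 + 4 + 4 = 27.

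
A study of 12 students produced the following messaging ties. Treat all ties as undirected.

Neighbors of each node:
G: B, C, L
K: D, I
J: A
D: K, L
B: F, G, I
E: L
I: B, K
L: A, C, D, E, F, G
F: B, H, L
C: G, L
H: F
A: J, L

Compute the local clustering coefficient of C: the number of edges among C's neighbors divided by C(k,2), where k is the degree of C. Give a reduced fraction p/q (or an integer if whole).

1

C's neighbors: G and L (k = 2).
Possible neighbor pairs: C(2,2) = 1. Edges among them: G–L → e = 1.
Clustering(C) = 1/1.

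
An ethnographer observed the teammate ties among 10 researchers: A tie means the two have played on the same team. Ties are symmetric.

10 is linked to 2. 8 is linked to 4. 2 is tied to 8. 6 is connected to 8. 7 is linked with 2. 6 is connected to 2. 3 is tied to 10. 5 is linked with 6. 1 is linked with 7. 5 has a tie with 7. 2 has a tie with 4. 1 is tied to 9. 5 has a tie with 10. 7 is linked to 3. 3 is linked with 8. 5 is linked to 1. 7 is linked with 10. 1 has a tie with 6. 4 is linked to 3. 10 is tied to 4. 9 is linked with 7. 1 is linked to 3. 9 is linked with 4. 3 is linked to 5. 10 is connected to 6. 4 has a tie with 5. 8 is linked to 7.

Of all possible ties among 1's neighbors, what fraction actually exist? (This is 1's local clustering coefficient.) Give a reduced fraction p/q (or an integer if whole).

1/2

1's neighbors: 3, 5, 6, 7, and 9 (k = 5).
Possible neighbor pairs: C(5,2) = 10. Edges among them: 3–5, 3–7, 5–6, 5–7, 7–9 → e = 5.
Clustering(1) = 5/10 = 1/2.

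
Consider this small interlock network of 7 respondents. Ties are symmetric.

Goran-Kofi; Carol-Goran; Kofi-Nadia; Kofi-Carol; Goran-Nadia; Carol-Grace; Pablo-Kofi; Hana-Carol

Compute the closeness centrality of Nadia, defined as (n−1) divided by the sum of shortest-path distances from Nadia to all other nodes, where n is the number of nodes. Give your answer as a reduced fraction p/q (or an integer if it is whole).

1/2

Distances from Nadia: Carol:2, Goran:1, Grace:3, Hana:3, Kofi:1, Pablo:2. Sum = 12.
n = 7, so closeness = 6/12 = 1/2.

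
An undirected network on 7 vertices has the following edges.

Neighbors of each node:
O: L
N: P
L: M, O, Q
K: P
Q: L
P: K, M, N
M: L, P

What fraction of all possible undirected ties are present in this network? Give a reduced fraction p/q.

2/7

There are 6 edges and 7 nodes, so the maximum possible is C(7,2) = 21.
Density = 6/21 = 2/7.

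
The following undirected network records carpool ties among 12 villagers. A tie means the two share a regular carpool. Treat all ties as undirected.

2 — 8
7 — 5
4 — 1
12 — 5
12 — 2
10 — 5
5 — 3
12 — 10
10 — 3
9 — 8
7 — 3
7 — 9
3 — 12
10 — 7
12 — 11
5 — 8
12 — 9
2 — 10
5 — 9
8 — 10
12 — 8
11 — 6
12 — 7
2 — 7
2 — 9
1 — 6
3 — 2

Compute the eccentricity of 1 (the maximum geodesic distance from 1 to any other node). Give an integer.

Distances from 1: 2:4, 3:4, 4:1, 5:4, 6:1, 7:4, 8:4, 9:4, 10:4, 11:2, 12:3.
The largest is 4 (to 8, 9, 5, 2, 3, 10, and 7), so the eccentricity of 1 is 4.

4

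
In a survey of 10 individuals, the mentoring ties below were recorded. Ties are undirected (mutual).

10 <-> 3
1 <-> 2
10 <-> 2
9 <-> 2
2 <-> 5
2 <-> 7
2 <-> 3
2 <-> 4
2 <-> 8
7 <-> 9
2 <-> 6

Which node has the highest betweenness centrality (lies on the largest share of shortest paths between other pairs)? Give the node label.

2

Unnormalized betweenness of each node: 1:0, 2:34, 3:0, 4:0, 5:0, 6:0, 7:0, 8:0, 9:0, 10:0.
2 has the largest value, 34, making it the main broker — the node through which the most shortest paths run.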